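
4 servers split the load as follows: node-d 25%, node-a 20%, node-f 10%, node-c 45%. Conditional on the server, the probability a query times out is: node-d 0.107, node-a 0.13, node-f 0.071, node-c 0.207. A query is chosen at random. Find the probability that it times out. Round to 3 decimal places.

0.153

Prior × likelihood for each hypothesis:
  node-d: 0.25 × 0.107 = 0.02675
  node-a: 0.2 × 0.13 = 0.026
  node-f: 0.1 × 0.071 = 0.0071
  node-c: 0.45 × 0.207 = 0.09315
P(timeout) = 0.02675 + 0.026 + 0.0071 + 0.09315 = 0.153 → 0.153.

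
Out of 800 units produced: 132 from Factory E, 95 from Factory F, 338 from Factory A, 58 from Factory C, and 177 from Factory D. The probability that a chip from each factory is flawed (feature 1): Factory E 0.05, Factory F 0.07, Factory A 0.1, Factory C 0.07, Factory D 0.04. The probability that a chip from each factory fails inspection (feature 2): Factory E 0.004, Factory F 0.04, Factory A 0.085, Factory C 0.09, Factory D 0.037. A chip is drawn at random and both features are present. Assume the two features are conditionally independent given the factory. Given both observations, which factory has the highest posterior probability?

Factory A

Prior × likelihood for each hypothesis:
  Factory E: 0.165 × 0.05 × 0.004 = 0.000033
  Factory F: 0.11875 × 0.07 × 0.04 = 0.0003325
  Factory A: 0.4225 × 0.1 × 0.085 = 0.00359125
  Factory C: 0.0725 × 0.07 × 0.09 = 0.00045675
  Factory D: 0.22125 × 0.04 × 0.037 = 0.00032745
Total = 0.00474095.
Largest term belongs to Factory A, so Factory A is most probable.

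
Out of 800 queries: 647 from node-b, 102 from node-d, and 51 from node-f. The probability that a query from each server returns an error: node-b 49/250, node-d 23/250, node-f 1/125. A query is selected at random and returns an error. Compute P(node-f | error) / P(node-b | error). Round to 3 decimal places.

By Bayes' rule, posterior ∝ prior × likelihood:
  node-b: 0.80875 × 0.196 = 0.158515
  node-d: 0.1275 × 0.092 = 0.01173
  node-f: 0.06375 × 0.008 = 0.00051
Sum = 0.170755.
The ratio is 0.00051 / 0.158515 (the normalizer cancels) = 0.003.

0.003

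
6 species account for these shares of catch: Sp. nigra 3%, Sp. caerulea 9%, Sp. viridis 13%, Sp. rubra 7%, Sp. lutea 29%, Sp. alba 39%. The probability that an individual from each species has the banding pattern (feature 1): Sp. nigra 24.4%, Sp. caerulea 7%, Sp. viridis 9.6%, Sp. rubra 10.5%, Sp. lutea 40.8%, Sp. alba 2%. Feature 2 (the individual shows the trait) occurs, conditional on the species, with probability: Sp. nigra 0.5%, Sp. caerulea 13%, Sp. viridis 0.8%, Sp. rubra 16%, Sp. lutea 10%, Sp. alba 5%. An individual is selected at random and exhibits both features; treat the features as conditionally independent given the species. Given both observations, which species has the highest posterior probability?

By Bayes' rule, posterior ∝ prior × likelihood:
  Sp. nigra: 0.03 × 0.244 × 0.005 = 0.0000366
  Sp. caerulea: 0.09 × 0.07 × 0.13 = 0.000819
  Sp. viridis: 0.13 × 0.096 × 0.008 = 0.00009984
  Sp. rubra: 0.07 × 0.105 × 0.16 = 0.001176
  Sp. lutea: 0.29 × 0.408 × 0.1 = 0.011832
  Sp. alba: 0.39 × 0.02 × 0.05 = 0.00039
Sum = 0.01435344.
Largest term belongs to Sp. lutea, so Sp. lutea is most probable.

Sp. lutea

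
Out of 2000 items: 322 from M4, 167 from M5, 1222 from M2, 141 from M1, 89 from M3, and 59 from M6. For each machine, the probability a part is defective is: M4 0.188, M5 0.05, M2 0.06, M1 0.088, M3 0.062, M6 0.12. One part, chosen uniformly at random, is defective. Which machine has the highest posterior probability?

M2

Prior × likelihood for each hypothesis:
  M4: 0.161 × 0.188 = 0.030268
  M5: 0.0835 × 0.05 = 0.004175
  M2: 0.611 × 0.06 = 0.03666
  M1: 0.0705 × 0.088 = 0.006204
  M3: 0.0445 × 0.062 = 0.002759
  M6: 0.0295 × 0.12 = 0.00354
Normalizing constant = 0.083606.
Largest term belongs to M2, so M2 is most probable.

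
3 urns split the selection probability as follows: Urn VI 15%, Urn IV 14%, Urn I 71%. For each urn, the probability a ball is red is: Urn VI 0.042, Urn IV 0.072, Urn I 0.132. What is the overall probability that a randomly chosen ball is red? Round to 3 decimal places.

Unnormalized posteriors (prior × likelihood):
  Urn VI: 0.15 × 0.042 = 0.0063
  Urn IV: 0.14 × 0.072 = 0.01008
  Urn I: 0.71 × 0.132 = 0.09372
P(red) = 0.0063 + 0.01008 + 0.09372 = 0.1101 → 0.110.

0.110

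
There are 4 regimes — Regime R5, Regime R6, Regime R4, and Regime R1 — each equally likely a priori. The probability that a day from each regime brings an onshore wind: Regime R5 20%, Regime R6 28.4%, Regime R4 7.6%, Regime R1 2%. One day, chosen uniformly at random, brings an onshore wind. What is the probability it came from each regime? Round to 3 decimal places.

Since the prior is uniform, the posterior is proportional to the likelihood:
  Regime R5: 0.2
  Regime R6: 0.284
  Regime R4: 0.076
  Regime R1: 0.02
Sum = 0.58.
P(Regime R5 | onshore) = 0.2/0.58 ≈ 0.345
P(Regime R6 | onshore) = 0.284/0.58 ≈ 0.490
P(Regime R4 | onshore) = 0.076/0.58 ≈ 0.131
P(Regime R1 | onshore) = 0.02/0.58 ≈ 0.034
(Check: 0.345+0.490+0.131+0.034 = 1.000.)

Regime R5 0.345, Regime R6 0.490, Regime R4 0.131, Regime R1 0.034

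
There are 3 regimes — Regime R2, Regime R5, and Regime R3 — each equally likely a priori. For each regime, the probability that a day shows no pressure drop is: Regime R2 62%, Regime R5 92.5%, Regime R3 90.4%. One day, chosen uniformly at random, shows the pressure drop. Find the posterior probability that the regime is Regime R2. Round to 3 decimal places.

Taking complements, P(drop | each) = Regime R2 0.38, Regime R5 0.075, Regime R3 0.096.
With a uniform prior (1/3 each), posterior ∝ likelihood:
  Regime R2: 0.38
  Regime R5: 0.075
  Regime R3: 0.096
Sum = 0.551.
P(Regime R2 | evidence) = 0.38 / 0.551 ≈ 0.690.

0.690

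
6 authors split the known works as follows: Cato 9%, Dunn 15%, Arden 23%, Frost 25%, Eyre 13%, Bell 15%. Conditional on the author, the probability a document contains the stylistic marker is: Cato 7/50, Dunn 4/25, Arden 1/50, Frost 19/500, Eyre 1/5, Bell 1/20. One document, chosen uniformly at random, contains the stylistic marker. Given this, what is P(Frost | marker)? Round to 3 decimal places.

0.113

By Bayes' rule, posterior ∝ prior × likelihood:
  Cato: 0.09 × 0.14 = 0.0126
  Dunn: 0.15 × 0.16 = 0.024
  Arden: 0.23 × 0.02 = 0.0046
  Frost: 0.25 × 0.038 = 0.0095
  Eyre: 0.13 × 0.2 = 0.026
  Bell: 0.15 × 0.05 = 0.0075
Total = 0.0842.
P(Frost | evidence) = 0.0095 / 0.0842 ≈ 0.113.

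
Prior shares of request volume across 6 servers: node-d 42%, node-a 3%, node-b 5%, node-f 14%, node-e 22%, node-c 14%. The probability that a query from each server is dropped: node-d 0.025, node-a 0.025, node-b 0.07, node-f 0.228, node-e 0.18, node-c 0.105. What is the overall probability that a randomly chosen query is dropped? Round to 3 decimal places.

By Bayes' rule, posterior ∝ prior × likelihood:
  node-d: 0.42 × 0.025 = 0.0105
  node-a: 0.03 × 0.025 = 0.00075
  node-b: 0.05 × 0.07 = 0.0035
  node-f: 0.14 × 0.228 = 0.03192
  node-e: 0.22 × 0.18 = 0.0396
  node-c: 0.14 × 0.105 = 0.0147
P(dropped) = 0.0105 + 0.00075 + 0.0035 + 0.03192 + 0.0396 + 0.0147 = 0.10097 → 0.101.

0.101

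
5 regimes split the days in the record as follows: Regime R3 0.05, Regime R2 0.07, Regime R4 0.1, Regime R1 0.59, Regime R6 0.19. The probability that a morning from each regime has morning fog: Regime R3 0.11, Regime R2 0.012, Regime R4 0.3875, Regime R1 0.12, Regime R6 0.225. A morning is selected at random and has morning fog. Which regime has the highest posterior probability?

Regime R1

Compute prior × likelihood for every hypothesis:
  Regime R3: 0.05 × 0.11 = 0.0055
  Regime R2: 0.07 × 0.012 = 0.00084
  Regime R4: 0.1 × 0.3875 = 0.03875
  Regime R1: 0.59 × 0.12 = 0.0708
  Regime R6: 0.19 × 0.225 = 0.04275
Total = 0.15864.
Largest term belongs to Regime R1, so Regime R1 is most probable.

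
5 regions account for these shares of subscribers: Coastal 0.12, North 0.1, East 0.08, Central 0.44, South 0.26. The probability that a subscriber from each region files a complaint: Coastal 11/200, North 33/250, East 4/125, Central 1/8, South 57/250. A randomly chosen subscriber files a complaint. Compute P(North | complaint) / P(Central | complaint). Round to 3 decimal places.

Unnormalized posteriors (prior × likelihood):
  Coastal: 0.12 × 0.055 = 0.0066
  North: 0.1 × 0.132 = 0.0132
  East: 0.08 × 0.032 = 0.00256
  Central: 0.44 × 0.125 = 0.055
  South: 0.26 × 0.228 = 0.05928
Total = 0.13664.
The ratio is 0.0132 / 0.055 (the normalizer cancels) = 0.240.

0.240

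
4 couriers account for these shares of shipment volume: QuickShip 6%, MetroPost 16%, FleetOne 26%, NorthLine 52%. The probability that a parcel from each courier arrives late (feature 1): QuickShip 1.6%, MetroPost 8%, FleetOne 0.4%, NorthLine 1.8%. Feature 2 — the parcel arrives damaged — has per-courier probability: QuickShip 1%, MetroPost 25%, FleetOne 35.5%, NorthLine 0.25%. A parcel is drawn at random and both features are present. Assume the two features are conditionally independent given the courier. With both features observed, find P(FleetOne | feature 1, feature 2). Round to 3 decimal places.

By Bayes' rule, posterior ∝ prior × likelihood:
  QuickShip: 0.06 × 0.016 × 0.01 = 0.0000096
  MetroPost: 0.16 × 0.08 × 0.25 = 0.0032
  FleetOne: 0.26 × 0.004 × 0.355 = 0.0003692
  NorthLine: 0.52 × 0.018 × 0.0025 = 0.0000234
Normalizing constant = 0.0036022.
P(FleetOne | evidence) = 0.0003692 / 0.0036022 ≈ 0.102.

0.102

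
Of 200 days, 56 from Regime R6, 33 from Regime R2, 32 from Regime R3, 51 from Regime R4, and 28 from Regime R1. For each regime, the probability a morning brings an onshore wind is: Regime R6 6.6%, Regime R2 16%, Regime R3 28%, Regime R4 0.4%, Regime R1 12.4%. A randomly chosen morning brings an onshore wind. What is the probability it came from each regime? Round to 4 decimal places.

Regime R6 0.1710, Regime R2 0.2443, Regime R3 0.4146, Regime R4 0.0094, Regime R1 0.1607

By Bayes' rule, posterior ∝ prior × likelihood:
  Regime R6: 0.28 × 0.066 = 0.01848
  Regime R2: 0.165 × 0.16 = 0.0264
  Regime R3: 0.16 × 0.28 = 0.0448
  Regime R4: 0.255 × 0.004 = 0.00102
  Regime R1: 0.14 × 0.124 = 0.01736
Sum = 0.10806.
P(Regime R6 | onshore) = 0.01848/0.10806 ≈ 0.1710
P(Regime R2 | onshore) = 0.0264/0.10806 ≈ 0.2443
P(Regime R3 | onshore) = 0.0448/0.10806 ≈ 0.4146
P(Regime R4 | onshore) = 0.00102/0.10806 ≈ 0.0094
P(Regime R1 | onshore) = 0.01736/0.10806 ≈ 0.1607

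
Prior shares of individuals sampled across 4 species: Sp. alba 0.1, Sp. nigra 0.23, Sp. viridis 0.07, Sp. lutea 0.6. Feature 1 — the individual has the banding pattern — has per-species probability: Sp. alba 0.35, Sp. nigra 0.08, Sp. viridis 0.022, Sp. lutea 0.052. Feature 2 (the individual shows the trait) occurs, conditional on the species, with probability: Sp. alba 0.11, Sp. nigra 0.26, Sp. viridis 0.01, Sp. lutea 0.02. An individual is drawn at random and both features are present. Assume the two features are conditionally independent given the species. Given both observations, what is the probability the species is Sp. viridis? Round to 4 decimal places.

0.0017

Compute prior × likelihood for every hypothesis:
  Sp. alba: 0.1 × 0.35 × 0.11 = 0.00385
  Sp. nigra: 0.23 × 0.08 × 0.26 = 0.004784
  Sp. viridis: 0.07 × 0.022 × 0.01 = 0.0000154
  Sp. lutea: 0.6 × 0.052 × 0.02 = 0.000624
Normalizing constant = 0.0092734.
P(Sp. viridis | evidence) = 0.0000154 / 0.0092734 ≈ 0.0017.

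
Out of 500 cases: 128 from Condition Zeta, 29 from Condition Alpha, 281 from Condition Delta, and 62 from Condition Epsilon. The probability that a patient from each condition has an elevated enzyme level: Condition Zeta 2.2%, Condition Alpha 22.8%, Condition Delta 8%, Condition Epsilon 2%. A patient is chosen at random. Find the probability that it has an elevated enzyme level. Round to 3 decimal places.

0.066

Compute prior × likelihood for every hypothesis:
  Condition Zeta: 0.256 × 0.022 = 0.005632
  Condition Alpha: 0.058 × 0.228 = 0.013224
  Condition Delta: 0.562 × 0.08 = 0.04496
  Condition Epsilon: 0.124 × 0.02 = 0.00248
P(elevated) = 0.005632 + 0.013224 + 0.04496 + 0.00248 = 0.066296 → 0.066.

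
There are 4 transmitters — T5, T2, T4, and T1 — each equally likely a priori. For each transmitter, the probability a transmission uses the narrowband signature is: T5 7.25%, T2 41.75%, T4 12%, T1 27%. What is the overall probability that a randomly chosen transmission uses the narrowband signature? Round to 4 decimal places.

0.2200

Since the prior is uniform, the posterior is proportional to the likelihood:
  T5: 0.0725
  T2: 0.4175
  T4: 0.12
  T1: 0.27
P(narrowband) = (1/4) × (0.0725 + 0.4175 + 0.12 + 0.27) = 0.88/4 ≈ 0.2200.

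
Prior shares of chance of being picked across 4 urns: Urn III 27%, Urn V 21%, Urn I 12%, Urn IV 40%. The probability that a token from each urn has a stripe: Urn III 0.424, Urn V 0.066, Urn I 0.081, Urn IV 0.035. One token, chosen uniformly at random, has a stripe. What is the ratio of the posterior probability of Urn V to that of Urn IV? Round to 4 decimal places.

Compute prior × likelihood for every hypothesis:
  Urn III: 0.27 × 0.424 = 0.11448
  Urn V: 0.21 × 0.066 = 0.01386
  Urn I: 0.12 × 0.081 = 0.00972
  Urn IV: 0.4 × 0.035 = 0.014
Normalizing constant = 0.15206.
The ratio is 0.01386 / 0.014 (the normalizer cancels) = 0.9900.

0.9900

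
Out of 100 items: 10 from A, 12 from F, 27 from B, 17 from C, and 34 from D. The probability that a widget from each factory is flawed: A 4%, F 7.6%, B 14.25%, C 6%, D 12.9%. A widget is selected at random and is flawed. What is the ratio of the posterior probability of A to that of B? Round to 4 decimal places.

Prior × likelihood for each hypothesis:
  A: 0.1 × 0.04 = 0.004
  F: 0.12 × 0.076 = 0.00912
  B: 0.27 × 0.1425 = 0.038475
  C: 0.17 × 0.06 = 0.0102
  D: 0.34 × 0.129 = 0.04386
Normalizing constant = 0.105655.
The ratio is 0.004 / 0.038475 (the normalizer cancels) = 0.1040.

0.1040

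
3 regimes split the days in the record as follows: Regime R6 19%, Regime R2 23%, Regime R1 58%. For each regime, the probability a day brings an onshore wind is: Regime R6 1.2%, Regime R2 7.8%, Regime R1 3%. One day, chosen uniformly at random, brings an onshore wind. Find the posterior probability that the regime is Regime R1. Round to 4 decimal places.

0.4625

By Bayes' rule, posterior ∝ prior × likelihood:
  Regime R6: 0.19 × 0.012 = 0.00228
  Regime R2: 0.23 × 0.078 = 0.01794
  Regime R1: 0.58 × 0.03 = 0.0174
Total = 0.03762.
P(Regime R1 | evidence) = 0.0174 / 0.03762 ≈ 0.4625.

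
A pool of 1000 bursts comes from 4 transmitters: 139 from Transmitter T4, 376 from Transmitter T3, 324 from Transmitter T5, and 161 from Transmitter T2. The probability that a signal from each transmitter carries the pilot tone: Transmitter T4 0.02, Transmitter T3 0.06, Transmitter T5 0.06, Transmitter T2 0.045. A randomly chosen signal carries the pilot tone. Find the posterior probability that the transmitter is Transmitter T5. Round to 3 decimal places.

Compute prior × likelihood for every hypothesis:
  Transmitter T4: 0.139 × 0.02 = 0.00278
  Transmitter T3: 0.376 × 0.06 = 0.02256
  Transmitter T5: 0.324 × 0.06 = 0.01944
  Transmitter T2: 0.161 × 0.045 = 0.007245
Total = 0.052025.
P(Transmitter T5 | evidence) = 0.01944 / 0.052025 ≈ 0.374.

0.374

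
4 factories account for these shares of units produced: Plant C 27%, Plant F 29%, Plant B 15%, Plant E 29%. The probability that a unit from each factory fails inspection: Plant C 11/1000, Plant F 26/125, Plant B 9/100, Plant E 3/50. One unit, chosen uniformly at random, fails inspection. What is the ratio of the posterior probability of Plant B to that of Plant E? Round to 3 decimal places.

By Bayes' rule, posterior ∝ prior × likelihood:
  Plant C: 0.27 × 0.011 = 0.00297
  Plant F: 0.29 × 0.208 = 0.06032
  Plant B: 0.15 × 0.09 = 0.0135
  Plant E: 0.29 × 0.06 = 0.0174
Sum = 0.09419.
The ratio is 0.0135 / 0.0174 (the normalizer cancels) = 0.776.

0.776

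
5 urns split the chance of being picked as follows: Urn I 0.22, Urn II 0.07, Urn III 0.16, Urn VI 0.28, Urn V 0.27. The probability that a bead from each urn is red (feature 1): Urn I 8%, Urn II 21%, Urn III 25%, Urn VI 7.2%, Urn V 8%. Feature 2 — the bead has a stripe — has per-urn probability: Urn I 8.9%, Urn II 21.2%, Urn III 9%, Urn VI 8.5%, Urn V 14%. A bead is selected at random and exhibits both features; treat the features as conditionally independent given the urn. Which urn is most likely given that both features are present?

Urn III

Prior × likelihood for each hypothesis:
  Urn I: 0.22 × 0.08 × 0.089 = 0.0015664
  Urn II: 0.07 × 0.21 × 0.212 = 0.0031164
  Urn III: 0.16 × 0.25 × 0.09 = 0.0036
  Urn VI: 0.28 × 0.072 × 0.085 = 0.0017136
  Urn V: 0.27 × 0.08 × 0.14 = 0.003024
Normalizing constant = 0.0130204.
Largest term belongs to Urn III, so Urn III is most probable.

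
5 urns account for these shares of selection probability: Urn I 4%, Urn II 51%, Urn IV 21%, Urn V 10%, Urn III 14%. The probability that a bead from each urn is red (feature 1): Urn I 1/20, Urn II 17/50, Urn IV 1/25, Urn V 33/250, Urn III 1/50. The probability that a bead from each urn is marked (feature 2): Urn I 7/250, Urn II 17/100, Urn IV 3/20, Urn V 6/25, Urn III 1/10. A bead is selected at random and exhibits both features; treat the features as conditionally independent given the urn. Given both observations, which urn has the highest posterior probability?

Prior × likelihood for each hypothesis:
  Urn I: 0.04 × 0.05 × 0.028 = 0.000056
  Urn II: 0.51 × 0.34 × 0.17 = 0.029478
  Urn IV: 0.21 × 0.04 × 0.15 = 0.00126
  Urn V: 0.1 × 0.132 × 0.24 = 0.003168
  Urn III: 0.14 × 0.02 × 0.1 = 0.00028
Total = 0.034242.
Largest term belongs to Urn II, so Urn II is most probable.

Urn II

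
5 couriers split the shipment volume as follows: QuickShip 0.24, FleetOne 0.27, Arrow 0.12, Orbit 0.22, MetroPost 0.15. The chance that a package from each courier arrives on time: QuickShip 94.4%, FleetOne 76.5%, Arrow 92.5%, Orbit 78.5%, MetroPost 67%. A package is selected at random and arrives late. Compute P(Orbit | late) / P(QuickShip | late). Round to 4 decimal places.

Taking complements, P(late | each) = QuickShip 0.056, FleetOne 0.235, Arrow 0.075, Orbit 0.215, MetroPost 0.33.
Prior × likelihood for each hypothesis:
  QuickShip: 0.24 × 0.056 = 0.01344
  FleetOne: 0.27 × 0.235 = 0.06345
  Arrow: 0.12 × 0.075 = 0.009
  Orbit: 0.22 × 0.215 = 0.0473
  MetroPost: 0.15 × 0.33 = 0.0495
Sum = 0.18269.
The ratio is 0.0473 / 0.01344 (the normalizer cancels) = 3.5193.

3.5193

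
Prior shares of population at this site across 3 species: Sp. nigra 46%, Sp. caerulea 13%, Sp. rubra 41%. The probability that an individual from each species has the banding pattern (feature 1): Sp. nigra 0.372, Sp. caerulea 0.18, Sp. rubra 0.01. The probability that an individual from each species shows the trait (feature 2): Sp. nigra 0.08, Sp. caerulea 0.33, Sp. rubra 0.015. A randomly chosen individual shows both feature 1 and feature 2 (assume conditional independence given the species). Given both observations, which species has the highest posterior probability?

Prior × likelihood for each hypothesis:
  Sp. nigra: 0.46 × 0.372 × 0.08 = 0.0136896
  Sp. caerulea: 0.13 × 0.18 × 0.33 = 0.007722
  Sp. rubra: 0.41 × 0.01 × 0.015 = 0.0000615
Total = 0.0214731.
Largest term belongs to Sp. nigra, so Sp. nigra is most probable.

Sp. nigra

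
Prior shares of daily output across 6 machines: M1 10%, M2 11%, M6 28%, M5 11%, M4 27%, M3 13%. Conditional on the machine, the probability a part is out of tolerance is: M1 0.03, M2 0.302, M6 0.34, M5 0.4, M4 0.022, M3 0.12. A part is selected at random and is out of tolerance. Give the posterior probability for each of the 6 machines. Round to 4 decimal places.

By Bayes' rule, posterior ∝ prior × likelihood:
  M1: 0.1 × 0.03 = 0.003
  M2: 0.11 × 0.302 = 0.03322
  M6: 0.28 × 0.34 = 0.0952
  M5: 0.11 × 0.4 = 0.044
  M4: 0.27 × 0.022 = 0.00594
  M3: 0.13 × 0.12 = 0.0156
Normalizing constant = 0.19696.
P(M1 | oversize) = 0.003/0.19696 ≈ 0.0152
P(M2 | oversize) = 0.03322/0.19696 ≈ 0.1687
P(M6 | oversize) = 0.0952/0.19696 ≈ 0.4833
P(M5 | oversize) = 0.044/0.19696 ≈ 0.2234
P(M4 | oversize) = 0.00594/0.19696 ≈ 0.0302
P(M3 | oversize) = 0.0156/0.19696 ≈ 0.0792
(Check: 0.0152+0.1687+0.4833+0.2234+0.0302+0.0792 = 1.0000.)

M1 0.0152, M2 0.1687, M6 0.4833, M5 0.2234, M4 0.0302, M3 0.0792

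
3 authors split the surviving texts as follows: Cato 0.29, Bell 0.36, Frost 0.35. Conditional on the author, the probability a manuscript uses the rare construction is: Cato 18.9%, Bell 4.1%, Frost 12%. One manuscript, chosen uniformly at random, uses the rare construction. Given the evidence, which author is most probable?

Compute prior × likelihood for every hypothesis:
  Cato: 0.29 × 0.189 = 0.05481
  Bell: 0.36 × 0.041 = 0.01476
  Frost: 0.35 × 0.12 = 0.042
Normalizing constant = 0.11157.
Largest term belongs to Cato, so Cato is most probable.

Cato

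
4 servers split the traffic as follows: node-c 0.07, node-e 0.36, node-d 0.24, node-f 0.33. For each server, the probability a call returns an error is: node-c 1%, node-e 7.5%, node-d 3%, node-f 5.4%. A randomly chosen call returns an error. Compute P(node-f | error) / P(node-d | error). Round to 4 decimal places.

Prior × likelihood for each hypothesis:
  node-c: 0.07 × 0.01 = 0.0007
  node-e: 0.36 × 0.075 = 0.027
  node-d: 0.24 × 0.03 = 0.0072
  node-f: 0.33 × 0.054 = 0.01782
Sum = 0.05272.
The ratio is 0.01782 / 0.0072 (the normalizer cancels) = 2.4750.

2.4750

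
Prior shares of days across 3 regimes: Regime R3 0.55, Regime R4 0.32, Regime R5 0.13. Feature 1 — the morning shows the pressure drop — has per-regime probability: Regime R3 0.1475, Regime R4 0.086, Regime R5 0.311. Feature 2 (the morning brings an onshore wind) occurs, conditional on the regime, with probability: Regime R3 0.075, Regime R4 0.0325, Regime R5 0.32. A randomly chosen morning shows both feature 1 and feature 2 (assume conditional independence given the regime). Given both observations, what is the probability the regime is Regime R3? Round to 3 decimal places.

By Bayes' rule, posterior ∝ prior × likelihood:
  Regime R3: 0.55 × 0.1475 × 0.075 = 0.006084375
  Regime R4: 0.32 × 0.086 × 0.0325 = 0.0008944
  Regime R5: 0.13 × 0.311 × 0.32 = 0.0129376
Total = 0.019916375.
P(Regime R3 | evidence) = 0.006084375 / 0.019916375 ≈ 0.305.

0.305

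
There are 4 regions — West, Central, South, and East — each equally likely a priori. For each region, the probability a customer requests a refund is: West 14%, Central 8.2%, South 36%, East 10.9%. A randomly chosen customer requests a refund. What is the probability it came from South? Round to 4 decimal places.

0.5210

With a uniform prior (1/4 each), posterior ∝ likelihood:
  West: 0.14
  Central: 0.082
  South: 0.36
  East: 0.109
Normalizing constant = 0.691.
P(South | evidence) = 0.36 / 0.691 ≈ 0.5210.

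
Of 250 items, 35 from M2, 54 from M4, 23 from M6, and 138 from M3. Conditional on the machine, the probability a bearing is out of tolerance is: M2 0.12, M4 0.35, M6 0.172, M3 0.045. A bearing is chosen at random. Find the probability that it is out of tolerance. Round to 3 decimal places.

By Bayes' rule, posterior ∝ prior × likelihood:
  M2: 0.14 × 0.12 = 0.0168
  M4: 0.216 × 0.35 = 0.0756
  M6: 0.092 × 0.172 = 0.015824
  M3: 0.552 × 0.045 = 0.02484
P(oversize) = 0.0168 + 0.0756 + 0.015824 + 0.02484 = 0.133064 → 0.133.

0.133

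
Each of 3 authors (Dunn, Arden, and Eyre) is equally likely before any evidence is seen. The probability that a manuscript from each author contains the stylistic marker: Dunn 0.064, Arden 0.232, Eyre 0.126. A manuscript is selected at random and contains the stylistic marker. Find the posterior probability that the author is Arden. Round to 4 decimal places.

0.5498

With a uniform prior (1/3 each), posterior ∝ likelihood:
  Dunn: 0.064
  Arden: 0.232
  Eyre: 0.126
Total = 0.422.
P(Arden | evidence) = 0.232 / 0.422 ≈ 0.5498.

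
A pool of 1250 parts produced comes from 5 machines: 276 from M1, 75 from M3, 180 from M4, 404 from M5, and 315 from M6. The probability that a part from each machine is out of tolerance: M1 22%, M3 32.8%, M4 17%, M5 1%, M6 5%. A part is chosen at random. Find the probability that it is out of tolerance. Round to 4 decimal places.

0.1086

By Bayes' rule, posterior ∝ prior × likelihood:
  M1: 0.2208 × 0.22 = 0.048576
  M3: 0.06 × 0.328 = 0.01968
  M4: 0.144 × 0.17 = 0.02448
  M5: 0.3232 × 0.01 = 0.003232
  M6: 0.252 × 0.05 = 0.0126
P(oversize) = 0.048576 + 0.01968 + 0.02448 + 0.003232 + 0.0126 = 0.108568 → 0.1086.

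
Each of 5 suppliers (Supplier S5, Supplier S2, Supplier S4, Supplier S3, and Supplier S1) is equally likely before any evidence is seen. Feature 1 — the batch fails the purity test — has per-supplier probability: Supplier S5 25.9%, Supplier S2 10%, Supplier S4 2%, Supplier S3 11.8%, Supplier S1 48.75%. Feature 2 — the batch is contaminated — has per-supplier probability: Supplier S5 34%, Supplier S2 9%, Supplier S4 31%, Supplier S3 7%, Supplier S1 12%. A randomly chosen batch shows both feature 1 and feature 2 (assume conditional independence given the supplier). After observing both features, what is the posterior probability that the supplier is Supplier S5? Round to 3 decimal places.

0.518

With a uniform prior (1/5 each), posterior ∝ likelihood:
  Supplier S5: 0.259 × 0.34 = 0.08806
  Supplier S2: 0.1 × 0.09 = 0.009
  Supplier S4: 0.02 × 0.31 = 0.0062
  Supplier S3: 0.118 × 0.07 = 0.00826
  Supplier S1: 0.4875 × 0.12 = 0.0585
Sum = 0.17002.
P(Supplier S5 | evidence) = 0.08806 / 0.17002 ≈ 0.518.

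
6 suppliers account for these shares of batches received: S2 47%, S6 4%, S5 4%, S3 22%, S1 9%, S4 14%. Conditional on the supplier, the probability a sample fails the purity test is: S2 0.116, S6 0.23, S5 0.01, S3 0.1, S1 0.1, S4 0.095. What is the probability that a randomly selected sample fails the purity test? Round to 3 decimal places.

0.108

Prior × likelihood for each hypothesis:
  S2: 0.47 × 0.116 = 0.05452
  S6: 0.04 × 0.23 = 0.0092
  S5: 0.04 × 0.01 = 0.0004
  S3: 0.22 × 0.1 = 0.022
  S1: 0.09 × 0.1 = 0.009
  S4: 0.14 × 0.095 = 0.0133
P(off-spec) = 0.05452 + 0.0092 + 0.0004 + 0.022 + 0.009 + 0.0133 = 0.10842 → 0.108.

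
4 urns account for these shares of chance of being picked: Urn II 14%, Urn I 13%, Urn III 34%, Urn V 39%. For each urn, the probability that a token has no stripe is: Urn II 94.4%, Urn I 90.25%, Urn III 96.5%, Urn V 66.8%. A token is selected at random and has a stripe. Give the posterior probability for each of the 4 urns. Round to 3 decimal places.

Taking complements, P(striped | each) = Urn II 0.056, Urn I 0.0975, Urn III 0.035, Urn V 0.332.
Unnormalized posteriors (prior × likelihood):
  Urn II: 0.14 × 0.056 = 0.00784
  Urn I: 0.13 × 0.0975 = 0.012675
  Urn III: 0.34 × 0.035 = 0.0119
  Urn V: 0.39 × 0.332 = 0.12948
Normalizing constant = 0.161895.
P(Urn II | striped) = 0.00784/0.161895 ≈ 0.048
P(Urn I | striped) = 0.012675/0.161895 ≈ 0.078
P(Urn III | striped) = 0.0119/0.161895 ≈ 0.074
P(Urn V | striped) = 0.12948/0.161895 ≈ 0.800
(Check: 0.048+0.078+0.074+0.800 = 1.000.)

Urn II 0.048, Urn I 0.078, Urn III 0.074, Urn V 0.800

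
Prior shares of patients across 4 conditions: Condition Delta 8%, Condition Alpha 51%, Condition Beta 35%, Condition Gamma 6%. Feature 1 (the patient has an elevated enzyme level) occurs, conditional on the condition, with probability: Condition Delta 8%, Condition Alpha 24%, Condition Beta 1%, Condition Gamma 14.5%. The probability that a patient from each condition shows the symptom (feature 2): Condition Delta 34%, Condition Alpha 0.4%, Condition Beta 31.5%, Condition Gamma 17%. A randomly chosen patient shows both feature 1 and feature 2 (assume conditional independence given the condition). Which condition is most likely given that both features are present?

By Bayes' rule, posterior ∝ prior × likelihood:
  Condition Delta: 0.08 × 0.08 × 0.34 = 0.002176
  Condition Alpha: 0.51 × 0.24 × 0.004 = 0.0004896
  Condition Beta: 0.35 × 0.01 × 0.315 = 0.0011025
  Condition Gamma: 0.06 × 0.145 × 0.17 = 0.001479
Total = 0.0052471.
Largest term belongs to Condition Delta, so Condition Delta is most probable.

Condition Delta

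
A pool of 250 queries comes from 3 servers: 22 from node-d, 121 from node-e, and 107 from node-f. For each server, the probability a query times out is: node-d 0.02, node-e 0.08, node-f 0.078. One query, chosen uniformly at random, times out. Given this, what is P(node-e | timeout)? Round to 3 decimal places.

Prior × likelihood for each hypothesis:
  node-d: 0.088 × 0.02 = 0.00176
  node-e: 0.484 × 0.08 = 0.03872
  node-f: 0.428 × 0.078 = 0.033384
Sum = 0.073864.
P(node-e | evidence) = 0.03872 / 0.073864 ≈ 0.524.

0.524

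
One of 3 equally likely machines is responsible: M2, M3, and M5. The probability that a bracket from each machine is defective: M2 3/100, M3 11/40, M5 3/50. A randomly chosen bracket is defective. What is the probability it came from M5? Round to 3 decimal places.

0.164

With a uniform prior (1/3 each), posterior ∝ likelihood:
  M2: 0.03
  M3: 0.275
  M5: 0.06
Total = 0.365.
P(M5 | evidence) = 0.06 / 0.365 ≈ 0.164.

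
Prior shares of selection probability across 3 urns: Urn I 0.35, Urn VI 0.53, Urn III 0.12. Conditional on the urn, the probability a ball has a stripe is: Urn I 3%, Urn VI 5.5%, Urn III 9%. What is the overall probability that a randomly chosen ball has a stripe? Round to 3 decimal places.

0.050

Prior × likelihood for each hypothesis:
  Urn I: 0.35 × 0.03 = 0.0105
  Urn VI: 0.53 × 0.055 = 0.02915
  Urn III: 0.12 × 0.09 = 0.0108
P(striped) = 0.0105 + 0.02915 + 0.0108 = 0.05045 → 0.050.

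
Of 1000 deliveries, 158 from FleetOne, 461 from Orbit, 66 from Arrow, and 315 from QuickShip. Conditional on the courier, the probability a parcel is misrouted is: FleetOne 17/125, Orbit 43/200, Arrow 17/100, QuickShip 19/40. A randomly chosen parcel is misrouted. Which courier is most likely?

QuickShip

Prior × likelihood for each hypothesis:
  FleetOne: 0.158 × 0.136 = 0.021488
  Orbit: 0.461 × 0.215 = 0.099115
  Arrow: 0.066 × 0.17 = 0.01122
  QuickShip: 0.315 × 0.475 = 0.149625
Total = 0.281448.
Largest term belongs to QuickShip, so QuickShip is most probable.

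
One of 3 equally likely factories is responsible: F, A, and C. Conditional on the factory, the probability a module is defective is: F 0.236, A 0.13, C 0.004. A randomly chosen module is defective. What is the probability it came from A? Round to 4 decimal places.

0.3514

With a uniform prior (1/3 each), posterior ∝ likelihood:
  F: 0.236
  A: 0.13
  C: 0.004
Normalizing constant = 0.37.
P(A | evidence) = 0.13 / 0.37 ≈ 0.3514.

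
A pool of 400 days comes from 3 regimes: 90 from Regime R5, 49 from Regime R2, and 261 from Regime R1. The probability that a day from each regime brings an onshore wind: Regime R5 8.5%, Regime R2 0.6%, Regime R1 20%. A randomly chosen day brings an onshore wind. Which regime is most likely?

Compute prior × likelihood for every hypothesis:
  Regime R5: 0.225 × 0.085 = 0.019125
  Regime R2: 0.1225 × 0.006 = 0.000735
  Regime R1: 0.6525 × 0.2 = 0.1305
Normalizing constant = 0.15036.
Largest term belongs to Regime R1, so Regime R1 is most probable.

Regime R1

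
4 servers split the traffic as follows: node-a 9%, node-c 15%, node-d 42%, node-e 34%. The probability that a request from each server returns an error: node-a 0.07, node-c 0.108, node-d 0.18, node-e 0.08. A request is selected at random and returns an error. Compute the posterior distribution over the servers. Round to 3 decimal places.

Prior × likelihood for each hypothesis:
  node-a: 0.09 × 0.07 = 0.0063
  node-c: 0.15 × 0.108 = 0.0162
  node-d: 0.42 × 0.18 = 0.0756
  node-e: 0.34 × 0.08 = 0.0272
Normalizing constant = 0.1253.
P(node-a | error) = 0.0063/0.1253 ≈ 0.050
P(node-c | error) = 0.0162/0.1253 ≈ 0.129
P(node-d | error) = 0.0756/0.1253 ≈ 0.603
P(node-e | error) = 0.0272/0.1253 ≈ 0.217

node-a 0.050, node-c 0.129, node-d 0.603, node-e 0.217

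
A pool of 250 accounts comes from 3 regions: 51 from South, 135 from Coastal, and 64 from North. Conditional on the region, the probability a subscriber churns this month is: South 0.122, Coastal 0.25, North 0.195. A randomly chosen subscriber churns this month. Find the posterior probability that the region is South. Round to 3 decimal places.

0.119

Compute prior × likelihood for every hypothesis:
  South: 0.204 × 0.122 = 0.024888
  Coastal: 0.54 × 0.25 = 0.135
  North: 0.256 × 0.195 = 0.04992
Normalizing constant = 0.209808.
P(South | evidence) = 0.024888 / 0.209808 ≈ 0.119.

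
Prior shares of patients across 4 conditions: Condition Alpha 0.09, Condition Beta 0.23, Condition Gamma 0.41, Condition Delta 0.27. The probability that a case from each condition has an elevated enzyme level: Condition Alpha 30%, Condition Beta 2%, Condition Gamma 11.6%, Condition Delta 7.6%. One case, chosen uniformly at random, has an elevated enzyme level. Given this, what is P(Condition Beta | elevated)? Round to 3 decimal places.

Unnormalized posteriors (prior × likelihood):
  Condition Alpha: 0.09 × 0.3 = 0.027
  Condition Beta: 0.23 × 0.02 = 0.0046
  Condition Gamma: 0.41 × 0.116 = 0.04756
  Condition Delta: 0.27 × 0.076 = 0.02052
Total = 0.09968.
P(Condition Beta | evidence) = 0.0046 / 0.09968 ≈ 0.046.

0.046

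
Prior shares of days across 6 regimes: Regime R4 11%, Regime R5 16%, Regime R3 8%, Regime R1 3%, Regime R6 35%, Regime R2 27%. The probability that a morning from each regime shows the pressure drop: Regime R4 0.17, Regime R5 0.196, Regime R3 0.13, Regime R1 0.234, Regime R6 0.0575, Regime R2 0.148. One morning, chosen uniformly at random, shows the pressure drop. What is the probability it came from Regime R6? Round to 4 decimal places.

0.1578

By Bayes' rule, posterior ∝ prior × likelihood:
  Regime R4: 0.11 × 0.17 = 0.0187
  Regime R5: 0.16 × 0.196 = 0.03136
  Regime R3: 0.08 × 0.13 = 0.0104
  Regime R1: 0.03 × 0.234 = 0.00702
  Regime R6: 0.35 × 0.0575 = 0.020125
  Regime R2: 0.27 × 0.148 = 0.03996
Sum = 0.127565.
P(Regime R6 | evidence) = 0.020125 / 0.127565 ≈ 0.1578.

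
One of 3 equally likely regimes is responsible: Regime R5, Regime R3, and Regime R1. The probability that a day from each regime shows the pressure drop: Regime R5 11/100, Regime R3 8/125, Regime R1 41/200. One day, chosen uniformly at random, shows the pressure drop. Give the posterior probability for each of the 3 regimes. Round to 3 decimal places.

With a uniform prior (1/3 each), posterior ∝ likelihood:
  Regime R5: 0.11
  Regime R3: 0.064
  Regime R1: 0.205
Normalizing constant = 0.379.
P(Regime R5 | drop) = 0.11/0.379 ≈ 0.290
P(Regime R3 | drop) = 0.064/0.379 ≈ 0.169
P(Regime R1 | drop) = 0.205/0.379 ≈ 0.541

Regime R5 0.290, Regime R3 0.169, Regime R1 0.541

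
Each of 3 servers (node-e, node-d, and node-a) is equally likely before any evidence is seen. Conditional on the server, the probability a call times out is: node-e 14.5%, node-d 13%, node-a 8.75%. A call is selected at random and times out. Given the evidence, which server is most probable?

node-e

With a uniform prior (1/3 each), posterior ∝ likelihood:
  node-e: 0.145
  node-d: 0.13
  node-a: 0.0875
Normalizing constant = 0.3625.
Largest term belongs to node-e, so node-e is most probable.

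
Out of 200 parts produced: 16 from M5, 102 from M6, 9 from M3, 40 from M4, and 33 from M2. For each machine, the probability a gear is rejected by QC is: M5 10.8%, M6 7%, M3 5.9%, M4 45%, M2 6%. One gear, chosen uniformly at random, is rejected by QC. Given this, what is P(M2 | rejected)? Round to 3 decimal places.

0.067

Prior × likelihood for each hypothesis:
  M5: 0.08 × 0.108 = 0.00864
  M6: 0.51 × 0.07 = 0.0357
  M3: 0.045 × 0.059 = 0.002655
  M4: 0.2 × 0.45 = 0.09
  M2: 0.165 × 0.06 = 0.0099
Normalizing constant = 0.146895.
P(M2 | evidence) = 0.0099 / 0.146895 ≈ 0.067.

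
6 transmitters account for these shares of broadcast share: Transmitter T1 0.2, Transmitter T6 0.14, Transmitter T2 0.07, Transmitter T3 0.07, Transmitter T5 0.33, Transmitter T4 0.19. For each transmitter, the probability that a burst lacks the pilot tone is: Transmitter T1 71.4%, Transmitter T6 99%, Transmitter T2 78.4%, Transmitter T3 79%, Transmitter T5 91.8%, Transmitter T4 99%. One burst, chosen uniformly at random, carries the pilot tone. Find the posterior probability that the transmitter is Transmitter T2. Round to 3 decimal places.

0.129

Taking complements, P(pilot | each) = Transmitter T1 0.286, Transmitter T6 0.01, Transmitter T2 0.216, Transmitter T3 0.21, Transmitter T5 0.082, Transmitter T4 0.01.
By Bayes' rule, posterior ∝ prior × likelihood:
  Transmitter T1: 0.2 × 0.286 = 0.0572
  Transmitter T6: 0.14 × 0.01 = 0.0014
  Transmitter T2: 0.07 × 0.216 = 0.01512
  Transmitter T3: 0.07 × 0.21 = 0.0147
  Transmitter T5: 0.33 × 0.082 = 0.02706
  Transmitter T4: 0.19 × 0.01 = 0.0019
Sum = 0.11738.
P(Transmitter T2 | evidence) = 0.01512 / 0.11738 ≈ 0.129.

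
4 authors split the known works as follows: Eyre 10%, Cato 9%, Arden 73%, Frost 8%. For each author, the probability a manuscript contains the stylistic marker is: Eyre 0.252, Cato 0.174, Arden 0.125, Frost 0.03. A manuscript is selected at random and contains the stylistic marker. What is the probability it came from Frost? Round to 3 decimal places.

0.018

Prior × likelihood for each hypothesis:
  Eyre: 0.1 × 0.252 = 0.0252
  Cato: 0.09 × 0.174 = 0.01566
  Arden: 0.73 × 0.125 = 0.09125
  Frost: 0.08 × 0.03 = 0.0024
Sum = 0.13451.
P(Frost | evidence) = 0.0024 / 0.13451 ≈ 0.018.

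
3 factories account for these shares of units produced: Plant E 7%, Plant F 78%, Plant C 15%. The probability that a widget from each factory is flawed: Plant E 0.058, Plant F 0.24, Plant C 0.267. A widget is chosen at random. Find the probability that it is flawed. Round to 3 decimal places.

0.231

Unnormalized posteriors (prior × likelihood):
  Plant E: 0.07 × 0.058 = 0.00406
  Plant F: 0.78 × 0.24 = 0.1872
  Plant C: 0.15 × 0.267 = 0.04005
P(flawed) = 0.00406 + 0.1872 + 0.04005 = 0.23131 → 0.231.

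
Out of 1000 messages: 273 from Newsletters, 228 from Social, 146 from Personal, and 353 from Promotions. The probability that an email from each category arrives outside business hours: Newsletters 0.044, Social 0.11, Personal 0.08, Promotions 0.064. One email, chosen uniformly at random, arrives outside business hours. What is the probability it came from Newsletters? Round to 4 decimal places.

Unnormalized posteriors (prior × likelihood):
  Newsletters: 0.273 × 0.044 = 0.012012
  Social: 0.228 × 0.11 = 0.02508
  Personal: 0.146 × 0.08 = 0.01168
  Promotions: 0.353 × 0.064 = 0.022592
Sum = 0.071364.
P(Newsletters | evidence) = 0.012012 / 0.071364 ≈ 0.1683.

0.1683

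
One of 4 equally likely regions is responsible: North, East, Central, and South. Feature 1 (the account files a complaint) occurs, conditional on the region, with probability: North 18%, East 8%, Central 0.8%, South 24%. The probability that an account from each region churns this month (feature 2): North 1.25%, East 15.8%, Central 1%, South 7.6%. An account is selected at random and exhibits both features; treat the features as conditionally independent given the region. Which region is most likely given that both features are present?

South

With a uniform prior (1/4 each), posterior ∝ likelihood:
  North: 0.18 × 0.0125 = 0.00225
  East: 0.08 × 0.158 = 0.01264
  Central: 0.008 × 0.01 = 0.00008
  South: 0.24 × 0.076 = 0.01824
Sum = 0.03321.
Largest term belongs to South, so South is most probable.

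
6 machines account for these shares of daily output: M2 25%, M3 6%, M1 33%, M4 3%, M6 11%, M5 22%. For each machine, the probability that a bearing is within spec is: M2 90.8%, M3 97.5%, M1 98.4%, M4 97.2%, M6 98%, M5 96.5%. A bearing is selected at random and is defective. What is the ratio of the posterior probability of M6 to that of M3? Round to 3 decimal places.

1.467

Taking complements, P(defective | each) = M2 0.092, M3 0.025, M1 0.016, M4 0.028, M6 0.02, M5 0.035.
By Bayes' rule, posterior ∝ prior × likelihood:
  M2: 0.25 × 0.092 = 0.023
  M3: 0.06 × 0.025 = 0.0015
  M1: 0.33 × 0.016 = 0.00528
  M4: 0.03 × 0.028 = 0.00084
  M6: 0.11 × 0.02 = 0.0022
  M5: 0.22 × 0.035 = 0.0077
Total = 0.04052.
The ratio is 0.0022 / 0.0015 (the normalizer cancels) = 1.467.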